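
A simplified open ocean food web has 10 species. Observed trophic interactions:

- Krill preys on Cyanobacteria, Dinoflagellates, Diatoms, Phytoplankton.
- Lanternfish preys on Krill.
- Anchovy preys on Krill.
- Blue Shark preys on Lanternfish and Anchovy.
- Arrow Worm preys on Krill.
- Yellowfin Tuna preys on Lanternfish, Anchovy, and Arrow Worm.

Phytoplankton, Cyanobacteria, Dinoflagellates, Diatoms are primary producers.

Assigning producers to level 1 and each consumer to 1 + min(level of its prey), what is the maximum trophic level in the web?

4

Producers (level 1): Phytoplankton, Cyanobacteria, Dinoflagellates, Diatoms.
Following each consumer down to its lowest-level prey: Phytoplankton → Krill → Anchovy → Yellowfin Tuna (levels 1 through 4).
All prey of Yellowfin Tuna (Anchovy 3, Lanternfish 3, Arrow Worm 3) are at level 3 or above, so Yellowfin Tuna is at level 1 + 3 = 4.
Every consumer has at least one prey at level 3 or below, so none exceeds level 4.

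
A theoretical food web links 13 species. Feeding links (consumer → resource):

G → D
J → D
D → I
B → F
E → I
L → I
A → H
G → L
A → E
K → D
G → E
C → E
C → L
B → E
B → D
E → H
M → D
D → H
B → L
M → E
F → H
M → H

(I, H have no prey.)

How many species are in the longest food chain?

3 species

One longest chain: I → E → A.
It has 3 species and 2 links.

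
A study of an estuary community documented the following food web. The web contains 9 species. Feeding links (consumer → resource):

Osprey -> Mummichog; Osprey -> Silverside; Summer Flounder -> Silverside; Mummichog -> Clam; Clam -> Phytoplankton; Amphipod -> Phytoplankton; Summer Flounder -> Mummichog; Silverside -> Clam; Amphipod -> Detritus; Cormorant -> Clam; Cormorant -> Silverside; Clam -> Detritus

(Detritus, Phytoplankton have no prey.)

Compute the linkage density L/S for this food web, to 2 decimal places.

There are L = 12 links among S = 9 species.
L/S = 12/9 = 1.3333 ≈ 1.33.

L/S = 1.33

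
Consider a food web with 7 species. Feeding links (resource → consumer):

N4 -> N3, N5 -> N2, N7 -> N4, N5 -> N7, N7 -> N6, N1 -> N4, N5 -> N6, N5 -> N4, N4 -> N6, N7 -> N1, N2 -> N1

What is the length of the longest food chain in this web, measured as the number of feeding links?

One longest chain: N5 → N2 → N1 → N4 → N3.
It has 5 species and 4 links.

4 links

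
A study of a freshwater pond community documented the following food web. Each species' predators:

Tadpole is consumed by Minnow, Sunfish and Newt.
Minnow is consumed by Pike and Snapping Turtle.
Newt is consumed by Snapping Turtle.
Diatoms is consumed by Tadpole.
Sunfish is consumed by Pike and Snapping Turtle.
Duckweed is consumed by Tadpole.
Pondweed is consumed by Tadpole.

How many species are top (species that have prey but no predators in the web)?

Top species (has prey, but nothing eats it): Pike, Snapping Turtle.
Count: 2.

2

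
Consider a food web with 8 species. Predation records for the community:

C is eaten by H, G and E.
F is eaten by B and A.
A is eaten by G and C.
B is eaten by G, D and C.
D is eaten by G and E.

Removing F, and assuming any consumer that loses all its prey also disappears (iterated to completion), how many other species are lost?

Remove F.
Round 1: B (all prey gone), A (all prey gone) → extinct.
Round 2: C (all prey gone), D (all prey gone) → extinct.
Round 3: H (all prey gone), G (all prey gone), E (all prey gone) → extinct.
No further losses. Total secondary extinctions: 7.

7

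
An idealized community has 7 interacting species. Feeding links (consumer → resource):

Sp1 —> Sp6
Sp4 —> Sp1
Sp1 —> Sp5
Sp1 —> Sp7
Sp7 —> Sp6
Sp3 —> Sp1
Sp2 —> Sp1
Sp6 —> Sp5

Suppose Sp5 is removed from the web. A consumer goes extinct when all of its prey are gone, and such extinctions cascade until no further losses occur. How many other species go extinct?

6

Remove Sp5.
Round 1: Sp6 (all prey gone) → extinct.
Round 2: Sp7 (all prey gone) → extinct.
Round 3: Sp1 (all prey gone) → extinct.
Round 4: Sp4 (all prey gone), Sp3 (all prey gone), Sp2 (all prey gone) → extinct.
No further losses. Total secondary extinctions: 6.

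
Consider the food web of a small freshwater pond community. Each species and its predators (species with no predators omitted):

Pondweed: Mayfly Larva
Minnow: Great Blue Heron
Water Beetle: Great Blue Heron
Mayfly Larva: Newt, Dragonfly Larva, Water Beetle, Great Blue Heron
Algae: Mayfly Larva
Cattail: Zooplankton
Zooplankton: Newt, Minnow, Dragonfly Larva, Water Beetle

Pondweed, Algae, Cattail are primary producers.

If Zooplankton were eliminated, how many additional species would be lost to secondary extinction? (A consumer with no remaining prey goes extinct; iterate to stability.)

Remove Zooplankton.
Round 1: Minnow (all prey gone) → extinct.
No further losses. Total secondary extinctions: 1.

1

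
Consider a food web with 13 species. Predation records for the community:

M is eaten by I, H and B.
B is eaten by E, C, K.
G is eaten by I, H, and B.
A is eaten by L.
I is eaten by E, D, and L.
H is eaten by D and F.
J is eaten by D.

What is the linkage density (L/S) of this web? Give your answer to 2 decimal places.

L/S = 1.23

There are L = 16 links among S = 13 species.
L/S = 16/13 = 1.2308 ≈ 1.23.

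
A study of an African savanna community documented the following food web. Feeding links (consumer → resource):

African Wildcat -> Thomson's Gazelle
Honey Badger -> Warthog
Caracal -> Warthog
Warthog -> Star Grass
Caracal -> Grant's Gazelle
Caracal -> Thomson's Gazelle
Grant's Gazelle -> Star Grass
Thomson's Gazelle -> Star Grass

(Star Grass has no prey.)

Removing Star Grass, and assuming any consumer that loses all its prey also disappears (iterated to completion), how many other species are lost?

Remove Star Grass.
Round 1: Grant's Gazelle (all prey gone), Warthog (all prey gone), Thomson's Gazelle (all prey gone) → extinct.
Round 2: African Wildcat (all prey gone), Caracal (all prey gone), Honey Badger (all prey gone) → extinct.
No further losses. Total secondary extinctions: 6.

6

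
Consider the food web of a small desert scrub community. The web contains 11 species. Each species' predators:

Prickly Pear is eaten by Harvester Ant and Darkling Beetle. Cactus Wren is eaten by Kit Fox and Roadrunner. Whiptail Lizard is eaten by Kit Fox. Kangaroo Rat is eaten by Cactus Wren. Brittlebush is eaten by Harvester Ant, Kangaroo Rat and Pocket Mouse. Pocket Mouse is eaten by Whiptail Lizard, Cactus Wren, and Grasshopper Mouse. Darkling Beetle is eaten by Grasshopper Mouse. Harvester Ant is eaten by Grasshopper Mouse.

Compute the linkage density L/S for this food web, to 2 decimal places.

There are L = 14 links among S = 11 species.
L/S = 14/11 = 1.2727 ≈ 1.27.

L/S = 1.27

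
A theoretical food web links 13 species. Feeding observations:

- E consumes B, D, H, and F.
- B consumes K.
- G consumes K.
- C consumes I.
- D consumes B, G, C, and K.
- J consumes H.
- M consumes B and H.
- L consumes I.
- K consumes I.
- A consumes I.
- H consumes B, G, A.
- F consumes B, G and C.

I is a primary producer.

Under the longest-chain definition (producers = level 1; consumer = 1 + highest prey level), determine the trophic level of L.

I is a producer → level 1.
L eats I → level 2.

Trophic level 2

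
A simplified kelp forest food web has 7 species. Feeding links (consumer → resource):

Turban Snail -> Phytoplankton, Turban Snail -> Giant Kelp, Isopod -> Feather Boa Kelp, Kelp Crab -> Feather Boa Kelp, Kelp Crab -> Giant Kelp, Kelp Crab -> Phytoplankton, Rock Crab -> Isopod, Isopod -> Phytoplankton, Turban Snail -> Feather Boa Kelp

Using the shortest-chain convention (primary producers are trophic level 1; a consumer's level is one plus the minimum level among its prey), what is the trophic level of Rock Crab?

Trophic level 3

Feather Boa Kelp is a producer → level 1.
Isopod eats Feather Boa Kelp → level 2.
Rock Crab eats Isopod → level 3.
No prey of Rock Crab is below level 2, so 3 is the minimum.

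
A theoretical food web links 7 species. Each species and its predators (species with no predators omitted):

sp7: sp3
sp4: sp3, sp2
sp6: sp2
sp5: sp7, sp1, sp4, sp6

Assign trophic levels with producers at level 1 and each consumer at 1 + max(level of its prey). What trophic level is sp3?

sp5 is a producer → level 1.
sp7 eats sp5 → level 2.
sp3 eats sp7 (level 2); other prey at levels: sp4 2 → level 3.

Trophic level 3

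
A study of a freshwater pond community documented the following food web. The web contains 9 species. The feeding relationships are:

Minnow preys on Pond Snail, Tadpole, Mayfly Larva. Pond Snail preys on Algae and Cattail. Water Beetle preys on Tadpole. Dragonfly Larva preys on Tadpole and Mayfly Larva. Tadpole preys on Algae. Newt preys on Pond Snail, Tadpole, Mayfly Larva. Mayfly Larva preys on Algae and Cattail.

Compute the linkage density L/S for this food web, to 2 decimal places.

There are L = 14 links among S = 9 species.
L/S = 14/9 = 1.5556 ≈ 1.56.

L/S = 1.56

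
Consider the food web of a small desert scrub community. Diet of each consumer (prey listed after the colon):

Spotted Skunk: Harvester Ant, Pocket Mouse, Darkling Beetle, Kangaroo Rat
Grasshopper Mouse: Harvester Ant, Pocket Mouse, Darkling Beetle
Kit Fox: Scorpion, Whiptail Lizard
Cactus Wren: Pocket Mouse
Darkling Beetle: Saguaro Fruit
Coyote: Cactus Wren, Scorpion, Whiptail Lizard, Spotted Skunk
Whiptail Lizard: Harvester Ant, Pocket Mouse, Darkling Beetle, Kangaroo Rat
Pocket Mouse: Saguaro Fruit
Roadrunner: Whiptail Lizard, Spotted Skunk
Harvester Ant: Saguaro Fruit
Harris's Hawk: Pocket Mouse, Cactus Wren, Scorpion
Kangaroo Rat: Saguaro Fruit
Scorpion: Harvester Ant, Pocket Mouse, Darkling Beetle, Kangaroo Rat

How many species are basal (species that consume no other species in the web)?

1

Basal species (no prey listed): Saguaro Fruit.
Count: 1.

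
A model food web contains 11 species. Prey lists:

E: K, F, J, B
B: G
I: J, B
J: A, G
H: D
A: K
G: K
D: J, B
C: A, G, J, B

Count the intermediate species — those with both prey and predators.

Intermediate species (has both prey and predators): A, G, J, B, D.
Count: 5.

5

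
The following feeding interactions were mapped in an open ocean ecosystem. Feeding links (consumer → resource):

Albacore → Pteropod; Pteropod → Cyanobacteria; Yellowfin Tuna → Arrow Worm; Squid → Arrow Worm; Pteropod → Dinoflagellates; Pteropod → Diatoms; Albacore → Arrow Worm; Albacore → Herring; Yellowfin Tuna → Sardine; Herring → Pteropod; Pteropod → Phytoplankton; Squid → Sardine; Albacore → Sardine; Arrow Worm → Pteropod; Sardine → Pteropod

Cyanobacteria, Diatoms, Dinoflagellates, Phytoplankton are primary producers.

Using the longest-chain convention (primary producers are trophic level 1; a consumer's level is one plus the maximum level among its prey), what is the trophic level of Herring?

Trophic level 3

Cyanobacteria is a producer → level 1.
Pteropod eats Cyanobacteria (level 1); other prey at levels: Diatoms 1, Dinoflagellates 1, Phytoplankton 1 → level 2.
Herring eats Pteropod → level 3.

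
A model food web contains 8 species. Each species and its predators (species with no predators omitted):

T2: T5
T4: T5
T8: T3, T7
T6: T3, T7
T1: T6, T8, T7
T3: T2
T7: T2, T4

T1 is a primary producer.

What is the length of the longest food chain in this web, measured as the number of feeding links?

4 links

One longest chain: T1 → T6 → T3 → T2 → T5.
It has 5 species and 4 links.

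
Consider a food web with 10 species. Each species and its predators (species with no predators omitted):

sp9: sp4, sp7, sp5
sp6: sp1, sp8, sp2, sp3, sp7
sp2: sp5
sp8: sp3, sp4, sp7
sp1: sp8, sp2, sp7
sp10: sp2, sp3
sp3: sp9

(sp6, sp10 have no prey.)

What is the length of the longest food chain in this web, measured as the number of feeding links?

5 links

One longest chain: sp6 → sp1 → sp8 → sp3 → sp9 → sp4.
It has 6 species and 5 links.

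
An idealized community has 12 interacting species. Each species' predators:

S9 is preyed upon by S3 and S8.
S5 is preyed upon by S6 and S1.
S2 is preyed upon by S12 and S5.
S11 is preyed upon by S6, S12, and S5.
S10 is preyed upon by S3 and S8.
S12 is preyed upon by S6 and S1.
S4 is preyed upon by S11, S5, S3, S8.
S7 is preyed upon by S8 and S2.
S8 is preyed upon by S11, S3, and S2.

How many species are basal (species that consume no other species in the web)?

Basal species (no prey listed): S10, S9, S4, S7.
Count: 4.

4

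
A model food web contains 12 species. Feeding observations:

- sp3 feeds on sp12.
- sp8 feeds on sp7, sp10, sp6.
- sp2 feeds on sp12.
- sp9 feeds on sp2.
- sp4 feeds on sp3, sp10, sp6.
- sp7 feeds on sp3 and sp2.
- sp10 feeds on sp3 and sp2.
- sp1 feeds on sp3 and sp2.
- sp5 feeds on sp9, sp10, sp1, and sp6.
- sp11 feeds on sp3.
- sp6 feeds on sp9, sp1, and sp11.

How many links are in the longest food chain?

One longest chain: sp12 → sp3 → sp11 → sp6 → sp4.
It has 5 species and 4 links.

4 links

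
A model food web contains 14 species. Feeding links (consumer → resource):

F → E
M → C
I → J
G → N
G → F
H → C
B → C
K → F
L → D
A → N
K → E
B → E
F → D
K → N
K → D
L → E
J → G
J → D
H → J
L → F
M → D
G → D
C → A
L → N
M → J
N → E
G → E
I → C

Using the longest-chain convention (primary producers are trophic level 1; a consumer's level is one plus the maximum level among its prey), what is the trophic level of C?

E is a producer → level 1.
N eats E → level 2.
A eats N → level 3.
C eats A → level 4.

Trophic level 4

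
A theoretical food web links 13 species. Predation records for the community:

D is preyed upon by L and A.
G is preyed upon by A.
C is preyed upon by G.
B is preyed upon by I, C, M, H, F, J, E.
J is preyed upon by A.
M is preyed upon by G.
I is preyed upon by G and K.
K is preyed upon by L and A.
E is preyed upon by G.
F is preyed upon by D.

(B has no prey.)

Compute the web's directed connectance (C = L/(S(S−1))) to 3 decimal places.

C = 0.122

The web has S = 13 species and L = 19 feeding links.
C = L / (S(S−1)) = 19 / 156 = 0.1218 ≈ 0.122.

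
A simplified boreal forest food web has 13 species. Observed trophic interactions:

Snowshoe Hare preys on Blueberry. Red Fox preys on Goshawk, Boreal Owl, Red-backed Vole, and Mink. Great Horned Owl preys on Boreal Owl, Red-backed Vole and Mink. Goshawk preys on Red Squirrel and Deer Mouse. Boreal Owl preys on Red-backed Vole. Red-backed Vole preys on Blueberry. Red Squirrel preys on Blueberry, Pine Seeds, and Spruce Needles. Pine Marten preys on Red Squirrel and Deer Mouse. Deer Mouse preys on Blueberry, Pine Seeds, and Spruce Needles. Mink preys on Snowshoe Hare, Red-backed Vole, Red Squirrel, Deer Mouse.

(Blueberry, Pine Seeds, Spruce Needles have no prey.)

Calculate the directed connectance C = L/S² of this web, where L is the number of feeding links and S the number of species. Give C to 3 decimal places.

C = 0.142

The web has S = 13 species and L = 24 feeding links.
C = L / S² = 24 / 169 = 0.1420 ≈ 0.142.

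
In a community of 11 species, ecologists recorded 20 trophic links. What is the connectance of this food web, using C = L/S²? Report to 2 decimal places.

The web has S = 11 species and L = 20 feeding links.
C = L / S² = 20 / 121 = 0.1653 ≈ 0.17.

C = 0.17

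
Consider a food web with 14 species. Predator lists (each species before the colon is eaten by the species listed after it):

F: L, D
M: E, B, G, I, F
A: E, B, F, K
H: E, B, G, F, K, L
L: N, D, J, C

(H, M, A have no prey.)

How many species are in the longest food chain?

One longest chain: H → F → L → N.
It has 4 species and 3 links.

4 species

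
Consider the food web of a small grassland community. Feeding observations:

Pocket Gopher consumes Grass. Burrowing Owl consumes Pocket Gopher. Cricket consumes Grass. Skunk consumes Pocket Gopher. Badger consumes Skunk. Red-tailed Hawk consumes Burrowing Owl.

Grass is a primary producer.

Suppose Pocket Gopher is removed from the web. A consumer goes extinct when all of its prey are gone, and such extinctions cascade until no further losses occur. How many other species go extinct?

4

Remove Pocket Gopher.
Round 1: Burrowing Owl (all prey gone), Skunk (all prey gone) → extinct.
Round 2: Red-tailed Hawk (all prey gone), Badger (all prey gone) → extinct.
No further losses. Total secondary extinctions: 4.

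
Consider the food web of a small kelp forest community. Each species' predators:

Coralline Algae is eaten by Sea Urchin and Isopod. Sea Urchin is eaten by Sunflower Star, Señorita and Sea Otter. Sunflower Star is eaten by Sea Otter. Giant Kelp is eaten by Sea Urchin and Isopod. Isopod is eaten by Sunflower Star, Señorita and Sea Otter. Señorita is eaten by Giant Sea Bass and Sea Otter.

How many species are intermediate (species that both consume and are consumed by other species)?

Intermediate species (has both prey and predators): Sea Urchin, Isopod, Señorita, Sunflower Star.
Count: 4.

4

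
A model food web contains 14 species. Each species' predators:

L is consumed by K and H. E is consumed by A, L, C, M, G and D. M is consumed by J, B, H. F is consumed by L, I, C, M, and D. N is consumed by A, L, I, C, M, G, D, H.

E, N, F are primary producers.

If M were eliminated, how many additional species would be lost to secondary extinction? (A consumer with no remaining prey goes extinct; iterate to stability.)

Remove M.
Round 1: J (all prey gone), B (all prey gone) → extinct.
No further losses. Total secondary extinctions: 2.

2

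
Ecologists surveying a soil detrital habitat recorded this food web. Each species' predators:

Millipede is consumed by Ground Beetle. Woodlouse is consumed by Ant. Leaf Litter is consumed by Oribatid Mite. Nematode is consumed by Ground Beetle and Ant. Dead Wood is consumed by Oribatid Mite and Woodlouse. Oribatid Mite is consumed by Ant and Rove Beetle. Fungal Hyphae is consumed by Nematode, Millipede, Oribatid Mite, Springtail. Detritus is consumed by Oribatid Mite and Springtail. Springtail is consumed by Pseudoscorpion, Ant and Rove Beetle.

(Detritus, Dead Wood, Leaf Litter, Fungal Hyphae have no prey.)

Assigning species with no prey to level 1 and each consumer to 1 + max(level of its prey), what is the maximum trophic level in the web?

Basal resources (level 1): Detritus, Dead Wood, Leaf Litter, Fungal Hyphae.
Dead Wood → Woodlouse → Ant gives Ant level 3.
No species has a prey at level 3, so no species reaches level 4.

3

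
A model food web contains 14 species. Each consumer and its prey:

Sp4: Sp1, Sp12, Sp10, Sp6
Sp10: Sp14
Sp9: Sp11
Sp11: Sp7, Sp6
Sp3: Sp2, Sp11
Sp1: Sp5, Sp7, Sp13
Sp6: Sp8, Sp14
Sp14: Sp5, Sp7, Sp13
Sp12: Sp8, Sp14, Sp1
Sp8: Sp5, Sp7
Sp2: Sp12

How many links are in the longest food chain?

One longest chain: Sp5 → Sp8 → Sp6 → Sp11 → Sp9.
It has 5 species and 4 links.

4 links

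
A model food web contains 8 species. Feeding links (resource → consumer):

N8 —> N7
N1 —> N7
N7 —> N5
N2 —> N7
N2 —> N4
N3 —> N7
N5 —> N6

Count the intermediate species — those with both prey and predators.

Intermediate species (has both prey and predators): N7, N5.
Count: 2.

2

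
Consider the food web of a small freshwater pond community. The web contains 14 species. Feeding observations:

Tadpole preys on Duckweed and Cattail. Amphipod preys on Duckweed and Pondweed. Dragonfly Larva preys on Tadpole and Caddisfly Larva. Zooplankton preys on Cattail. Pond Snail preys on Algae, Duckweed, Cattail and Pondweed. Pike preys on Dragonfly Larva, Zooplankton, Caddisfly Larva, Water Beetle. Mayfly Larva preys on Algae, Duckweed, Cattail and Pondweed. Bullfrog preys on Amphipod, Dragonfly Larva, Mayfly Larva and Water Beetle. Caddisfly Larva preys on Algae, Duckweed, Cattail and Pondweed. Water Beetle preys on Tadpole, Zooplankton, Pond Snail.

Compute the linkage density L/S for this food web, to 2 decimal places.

L/S = 2.14

There are L = 30 links among S = 14 species.
L/S = 30/14 = 2.1429 ≈ 2.14.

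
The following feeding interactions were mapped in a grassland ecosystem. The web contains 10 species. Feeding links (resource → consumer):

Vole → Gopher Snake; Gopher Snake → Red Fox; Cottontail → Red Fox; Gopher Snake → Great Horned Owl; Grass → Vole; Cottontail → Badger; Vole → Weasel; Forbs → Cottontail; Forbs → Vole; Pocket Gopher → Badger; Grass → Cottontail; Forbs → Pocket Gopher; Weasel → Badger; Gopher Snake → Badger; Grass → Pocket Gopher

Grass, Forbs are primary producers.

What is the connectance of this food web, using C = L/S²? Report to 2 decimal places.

C = 0.15

The web has S = 10 species and L = 15 feeding links.
C = L / S² = 15 / 100 = 0.1500 ≈ 0.15.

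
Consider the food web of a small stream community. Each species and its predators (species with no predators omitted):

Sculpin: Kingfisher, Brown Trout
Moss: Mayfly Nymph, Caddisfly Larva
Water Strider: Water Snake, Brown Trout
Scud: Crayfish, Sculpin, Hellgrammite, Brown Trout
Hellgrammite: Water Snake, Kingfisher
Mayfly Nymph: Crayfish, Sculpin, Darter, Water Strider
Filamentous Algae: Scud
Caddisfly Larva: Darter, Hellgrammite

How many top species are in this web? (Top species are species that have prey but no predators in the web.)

5

Top species (has prey, but nothing eats it): Crayfish, Darter, Water Snake, Kingfisher, Brown Trout.
Count: 5.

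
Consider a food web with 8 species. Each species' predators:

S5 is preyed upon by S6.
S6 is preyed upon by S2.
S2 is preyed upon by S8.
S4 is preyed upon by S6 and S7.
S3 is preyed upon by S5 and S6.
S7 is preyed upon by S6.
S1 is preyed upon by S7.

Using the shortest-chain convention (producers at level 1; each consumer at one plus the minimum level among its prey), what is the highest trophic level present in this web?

Producers (level 1): S1, S3, S4.
Following each consumer down to its lowest-level prey: S3 → S6 → S2 → S8 (levels 1 through 4).
All prey of S8 (S2 3) are at level 3 or above, so S8 is at level 1 + 3 = 4.
Every consumer has at least one prey at level 3 or below, so none exceeds level 4.

4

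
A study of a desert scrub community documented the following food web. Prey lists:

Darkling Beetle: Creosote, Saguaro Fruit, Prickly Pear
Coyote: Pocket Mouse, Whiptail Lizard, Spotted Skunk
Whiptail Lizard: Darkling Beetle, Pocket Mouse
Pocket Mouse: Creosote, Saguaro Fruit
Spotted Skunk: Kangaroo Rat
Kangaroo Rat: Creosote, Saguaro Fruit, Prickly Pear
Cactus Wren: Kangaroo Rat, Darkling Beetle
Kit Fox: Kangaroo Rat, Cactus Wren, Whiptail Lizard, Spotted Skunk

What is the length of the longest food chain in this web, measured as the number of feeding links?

One longest chain: Creosote → Kangaroo Rat → Spotted Skunk → Coyote.
It has 4 species and 3 links.

3 links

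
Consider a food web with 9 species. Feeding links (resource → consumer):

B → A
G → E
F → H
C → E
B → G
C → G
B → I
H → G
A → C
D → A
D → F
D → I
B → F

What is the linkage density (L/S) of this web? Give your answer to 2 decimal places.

L/S = 1.44

There are L = 13 links among S = 9 species.
L/S = 13/9 = 1.4444 ≈ 1.44.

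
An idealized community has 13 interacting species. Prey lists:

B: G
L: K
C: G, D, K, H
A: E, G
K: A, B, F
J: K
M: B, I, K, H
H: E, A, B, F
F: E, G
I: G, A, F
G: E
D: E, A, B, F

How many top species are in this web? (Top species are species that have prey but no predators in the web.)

Top species (has prey, but nothing eats it): L, C, J, M.
Count: 4.

4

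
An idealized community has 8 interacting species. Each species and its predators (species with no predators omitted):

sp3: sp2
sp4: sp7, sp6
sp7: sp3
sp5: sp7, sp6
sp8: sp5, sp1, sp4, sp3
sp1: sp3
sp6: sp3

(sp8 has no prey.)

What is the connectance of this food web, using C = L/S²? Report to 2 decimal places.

C = 0.19

The web has S = 8 species and L = 12 feeding links.
C = L / S² = 12 / 64 = 0.1875 ≈ 0.19.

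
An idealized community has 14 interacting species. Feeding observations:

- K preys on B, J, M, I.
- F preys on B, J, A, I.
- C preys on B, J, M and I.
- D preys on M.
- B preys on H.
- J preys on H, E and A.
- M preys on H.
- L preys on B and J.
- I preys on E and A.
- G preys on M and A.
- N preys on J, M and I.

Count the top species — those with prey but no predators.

Top species (has prey, but nothing eats it): C, G, K, N, L, F, D.
Count: 7.

7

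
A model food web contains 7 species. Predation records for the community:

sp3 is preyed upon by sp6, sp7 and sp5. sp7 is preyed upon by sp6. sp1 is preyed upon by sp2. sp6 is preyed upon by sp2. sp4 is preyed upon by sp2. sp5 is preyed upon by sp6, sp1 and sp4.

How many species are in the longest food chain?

One longest chain: sp3 → sp5 → sp1 → sp2.
It has 4 species and 3 links.

4 species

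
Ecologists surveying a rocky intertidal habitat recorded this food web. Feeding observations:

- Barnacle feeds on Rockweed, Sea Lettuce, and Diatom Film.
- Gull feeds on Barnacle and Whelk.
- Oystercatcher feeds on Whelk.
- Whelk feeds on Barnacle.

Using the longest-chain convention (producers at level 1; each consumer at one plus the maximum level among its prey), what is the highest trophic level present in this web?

4

Producers (level 1): Rockweed, Sea Lettuce, Diatom Film.
Rockweed → Barnacle → Whelk → Oystercatcher gives Oystercatcher level 4.
No species has a prey at level 4, so no species reaches level 5.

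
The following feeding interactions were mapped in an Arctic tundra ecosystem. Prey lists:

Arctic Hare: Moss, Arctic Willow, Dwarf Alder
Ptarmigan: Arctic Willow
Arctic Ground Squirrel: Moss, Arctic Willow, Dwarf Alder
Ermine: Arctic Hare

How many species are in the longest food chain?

3 species

One longest chain: Moss → Arctic Hare → Ermine.
It has 3 species and 2 links.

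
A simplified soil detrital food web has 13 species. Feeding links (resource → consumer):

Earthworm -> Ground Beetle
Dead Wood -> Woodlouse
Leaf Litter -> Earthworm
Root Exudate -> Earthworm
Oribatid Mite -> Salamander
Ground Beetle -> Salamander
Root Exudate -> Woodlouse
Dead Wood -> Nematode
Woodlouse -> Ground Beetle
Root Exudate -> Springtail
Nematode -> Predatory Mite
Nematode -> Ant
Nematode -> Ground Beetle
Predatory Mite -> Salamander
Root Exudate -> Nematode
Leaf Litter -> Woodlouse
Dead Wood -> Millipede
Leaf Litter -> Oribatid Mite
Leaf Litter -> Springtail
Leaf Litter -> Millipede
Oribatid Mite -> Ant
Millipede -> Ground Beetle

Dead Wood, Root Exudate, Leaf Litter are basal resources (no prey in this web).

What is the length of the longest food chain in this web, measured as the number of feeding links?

One longest chain: Dead Wood → Nematode → Predatory Mite → Salamander.
It has 4 species and 3 links.

3 links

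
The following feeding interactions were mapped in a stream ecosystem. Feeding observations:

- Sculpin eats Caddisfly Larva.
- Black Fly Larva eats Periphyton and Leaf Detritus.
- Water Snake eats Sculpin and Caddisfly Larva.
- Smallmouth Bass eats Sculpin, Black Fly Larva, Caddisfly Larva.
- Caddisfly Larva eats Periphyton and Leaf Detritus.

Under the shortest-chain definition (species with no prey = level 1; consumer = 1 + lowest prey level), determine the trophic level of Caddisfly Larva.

Trophic level 2

Periphyton has no prey (basal) → level 1.
Caddisfly Larva eats Periphyton → level 2.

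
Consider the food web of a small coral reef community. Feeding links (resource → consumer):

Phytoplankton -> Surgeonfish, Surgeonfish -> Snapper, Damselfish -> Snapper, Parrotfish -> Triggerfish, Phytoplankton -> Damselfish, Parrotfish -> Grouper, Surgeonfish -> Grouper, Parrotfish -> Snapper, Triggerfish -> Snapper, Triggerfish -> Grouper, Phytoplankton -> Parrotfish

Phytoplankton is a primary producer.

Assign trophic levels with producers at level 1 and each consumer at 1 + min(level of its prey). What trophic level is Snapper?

Phytoplankton is a producer → level 1.
Parrotfish eats Phytoplankton → level 2.
Snapper eats Parrotfish → level 3.
No prey of Snapper is below level 2, so 3 is the minimum.

Trophic level 3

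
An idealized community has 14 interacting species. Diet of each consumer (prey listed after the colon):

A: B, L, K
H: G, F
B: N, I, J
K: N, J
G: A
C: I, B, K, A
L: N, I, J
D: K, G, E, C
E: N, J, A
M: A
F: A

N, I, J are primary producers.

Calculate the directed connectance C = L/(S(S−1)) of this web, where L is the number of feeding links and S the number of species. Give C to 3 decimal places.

The web has S = 14 species and L = 27 feeding links.
C = L / (S(S−1)) = 27 / 182 = 0.1484 ≈ 0.148.

C = 0.148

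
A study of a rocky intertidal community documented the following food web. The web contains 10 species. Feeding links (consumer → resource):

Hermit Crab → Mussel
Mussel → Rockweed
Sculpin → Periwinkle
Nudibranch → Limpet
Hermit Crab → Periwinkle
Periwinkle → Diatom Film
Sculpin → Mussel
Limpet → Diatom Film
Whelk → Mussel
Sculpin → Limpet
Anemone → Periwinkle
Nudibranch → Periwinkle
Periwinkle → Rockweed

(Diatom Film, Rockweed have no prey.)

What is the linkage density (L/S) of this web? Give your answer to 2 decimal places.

There are L = 13 links among S = 10 species.
L/S = 13/10 = 1.3000 ≈ 1.30.

L/S = 1.30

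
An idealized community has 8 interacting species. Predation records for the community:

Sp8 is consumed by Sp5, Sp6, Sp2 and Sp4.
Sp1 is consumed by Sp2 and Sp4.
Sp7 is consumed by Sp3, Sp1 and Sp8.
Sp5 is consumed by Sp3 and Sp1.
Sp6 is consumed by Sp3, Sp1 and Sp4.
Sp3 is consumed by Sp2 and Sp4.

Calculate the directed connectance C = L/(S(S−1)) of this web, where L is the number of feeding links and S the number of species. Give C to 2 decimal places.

The web has S = 8 species and L = 16 feeding links.
C = L / (S(S−1)) = 16 / 56 = 0.2857 ≈ 0.29.

C = 0.29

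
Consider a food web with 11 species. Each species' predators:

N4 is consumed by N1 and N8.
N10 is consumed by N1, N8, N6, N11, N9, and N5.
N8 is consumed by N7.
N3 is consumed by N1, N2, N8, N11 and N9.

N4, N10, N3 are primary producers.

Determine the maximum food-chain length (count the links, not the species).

One longest chain: N4 → N8 → N7.
It has 3 species and 2 links.

2 links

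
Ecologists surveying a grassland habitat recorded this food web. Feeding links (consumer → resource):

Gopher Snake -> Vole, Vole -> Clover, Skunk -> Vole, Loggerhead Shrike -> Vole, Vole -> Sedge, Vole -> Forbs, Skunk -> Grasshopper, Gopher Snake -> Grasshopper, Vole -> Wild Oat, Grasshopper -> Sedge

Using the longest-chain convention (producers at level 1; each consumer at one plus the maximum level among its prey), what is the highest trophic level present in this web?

Producers (level 1): Forbs, Clover, Wild Oat, Sedge.
Sedge → Grasshopper → Skunk gives Skunk level 3.
No species has a prey at level 3, so no species reaches level 4.

3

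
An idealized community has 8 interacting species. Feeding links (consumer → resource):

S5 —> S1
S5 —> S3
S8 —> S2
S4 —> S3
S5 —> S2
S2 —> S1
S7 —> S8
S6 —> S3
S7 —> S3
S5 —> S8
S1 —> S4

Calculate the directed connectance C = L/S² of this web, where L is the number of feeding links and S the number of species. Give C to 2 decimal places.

The web has S = 8 species and L = 11 feeding links.
C = L / S² = 11 / 64 = 0.1719 ≈ 0.17.

C = 0.17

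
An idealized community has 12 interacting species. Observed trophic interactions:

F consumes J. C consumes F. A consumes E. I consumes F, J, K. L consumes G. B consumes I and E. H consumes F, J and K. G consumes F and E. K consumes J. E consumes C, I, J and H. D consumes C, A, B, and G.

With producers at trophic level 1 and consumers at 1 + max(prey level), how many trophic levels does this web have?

6

Producers (level 1): J.
J → F → C → E → G → L gives L level 6.
No species has a prey at level 6, so no species reaches level 7.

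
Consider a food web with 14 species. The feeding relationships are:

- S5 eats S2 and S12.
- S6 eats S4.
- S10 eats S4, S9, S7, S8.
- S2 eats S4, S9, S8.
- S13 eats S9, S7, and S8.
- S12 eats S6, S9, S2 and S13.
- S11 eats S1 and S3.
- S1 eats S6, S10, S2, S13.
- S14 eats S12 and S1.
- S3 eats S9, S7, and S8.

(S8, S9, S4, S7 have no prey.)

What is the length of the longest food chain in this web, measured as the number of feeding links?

3 links

One longest chain: S4 → S6 → S1 → S14.
It has 4 species and 3 links.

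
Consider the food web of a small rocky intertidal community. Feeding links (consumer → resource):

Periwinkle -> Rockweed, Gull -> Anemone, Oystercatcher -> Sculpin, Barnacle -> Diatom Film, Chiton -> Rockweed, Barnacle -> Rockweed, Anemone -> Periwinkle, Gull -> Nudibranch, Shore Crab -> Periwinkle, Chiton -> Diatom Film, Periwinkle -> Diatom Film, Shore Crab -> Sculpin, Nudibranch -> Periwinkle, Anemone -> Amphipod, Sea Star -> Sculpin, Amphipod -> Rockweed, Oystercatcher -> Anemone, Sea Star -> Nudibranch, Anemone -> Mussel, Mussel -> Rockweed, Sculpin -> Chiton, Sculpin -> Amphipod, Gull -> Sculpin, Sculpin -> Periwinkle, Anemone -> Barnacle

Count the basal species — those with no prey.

2

Basal species (no prey listed): Diatom Film, Rockweed.
Count: 2.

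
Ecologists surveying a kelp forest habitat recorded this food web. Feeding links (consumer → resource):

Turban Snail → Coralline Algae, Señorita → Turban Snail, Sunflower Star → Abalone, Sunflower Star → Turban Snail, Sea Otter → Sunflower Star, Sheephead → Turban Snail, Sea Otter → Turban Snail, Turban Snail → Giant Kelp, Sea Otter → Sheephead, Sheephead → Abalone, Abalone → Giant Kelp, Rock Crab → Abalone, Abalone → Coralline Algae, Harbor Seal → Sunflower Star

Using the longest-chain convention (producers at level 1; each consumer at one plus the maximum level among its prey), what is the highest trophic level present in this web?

4

Producers (level 1): Giant Kelp, Coralline Algae.
Giant Kelp → Abalone → Sunflower Star → Harbor Seal gives Harbor Seal level 4.
No species has a prey at level 4, so no species reaches level 5.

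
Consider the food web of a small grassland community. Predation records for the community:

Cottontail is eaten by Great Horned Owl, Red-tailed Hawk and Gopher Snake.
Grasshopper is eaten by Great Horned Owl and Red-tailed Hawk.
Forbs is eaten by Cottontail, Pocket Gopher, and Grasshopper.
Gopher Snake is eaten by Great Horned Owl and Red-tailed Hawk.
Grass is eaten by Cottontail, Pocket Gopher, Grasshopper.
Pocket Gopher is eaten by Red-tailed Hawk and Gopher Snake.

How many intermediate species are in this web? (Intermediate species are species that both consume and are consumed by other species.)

4

Intermediate species (has both prey and predators): Pocket Gopher, Cottontail, Grasshopper, Gopher Snake.
Count: 4.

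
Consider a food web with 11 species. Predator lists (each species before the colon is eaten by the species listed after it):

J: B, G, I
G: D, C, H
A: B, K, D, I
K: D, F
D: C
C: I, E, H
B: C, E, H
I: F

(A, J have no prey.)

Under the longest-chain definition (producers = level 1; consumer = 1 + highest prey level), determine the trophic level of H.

Trophic level 5

A is a producer → level 1.
K eats A → level 2.
D eats K (level 2); other prey at levels: A 1, G 2 → level 3.
C eats D (level 3); other prey at levels: B 2, G 2 → level 4.
H eats C (level 4); other prey at levels: B 2, G 2 → level 5.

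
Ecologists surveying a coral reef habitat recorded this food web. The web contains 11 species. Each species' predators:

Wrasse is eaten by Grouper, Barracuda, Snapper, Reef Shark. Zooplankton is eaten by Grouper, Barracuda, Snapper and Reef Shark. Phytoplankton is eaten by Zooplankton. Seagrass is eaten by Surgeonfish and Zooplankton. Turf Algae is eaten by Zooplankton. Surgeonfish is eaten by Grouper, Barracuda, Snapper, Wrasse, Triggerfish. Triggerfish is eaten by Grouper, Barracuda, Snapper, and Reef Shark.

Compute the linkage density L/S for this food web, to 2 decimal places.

There are L = 21 links among S = 11 species.
L/S = 21/11 = 1.9091 ≈ 1.91.

L/S = 1.91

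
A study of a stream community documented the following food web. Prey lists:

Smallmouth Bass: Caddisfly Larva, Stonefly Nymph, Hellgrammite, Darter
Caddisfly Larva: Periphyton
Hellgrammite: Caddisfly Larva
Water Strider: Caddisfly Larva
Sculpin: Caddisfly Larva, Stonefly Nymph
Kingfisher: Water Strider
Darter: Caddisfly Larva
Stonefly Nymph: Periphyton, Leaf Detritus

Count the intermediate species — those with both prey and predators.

Intermediate species (has both prey and predators): Caddisfly Larva, Stonefly Nymph, Water Strider, Hellgrammite, Darter.
Count: 5.

5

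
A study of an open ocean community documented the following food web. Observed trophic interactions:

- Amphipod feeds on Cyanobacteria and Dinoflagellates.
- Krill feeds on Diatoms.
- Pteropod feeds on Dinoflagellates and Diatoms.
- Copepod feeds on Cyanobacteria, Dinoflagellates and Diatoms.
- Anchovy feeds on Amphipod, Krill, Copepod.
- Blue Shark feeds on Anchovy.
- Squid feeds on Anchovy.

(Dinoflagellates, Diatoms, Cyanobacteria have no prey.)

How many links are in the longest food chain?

One longest chain: Dinoflagellates → Copepod → Anchovy → Blue Shark.
It has 4 species and 3 links.

3 links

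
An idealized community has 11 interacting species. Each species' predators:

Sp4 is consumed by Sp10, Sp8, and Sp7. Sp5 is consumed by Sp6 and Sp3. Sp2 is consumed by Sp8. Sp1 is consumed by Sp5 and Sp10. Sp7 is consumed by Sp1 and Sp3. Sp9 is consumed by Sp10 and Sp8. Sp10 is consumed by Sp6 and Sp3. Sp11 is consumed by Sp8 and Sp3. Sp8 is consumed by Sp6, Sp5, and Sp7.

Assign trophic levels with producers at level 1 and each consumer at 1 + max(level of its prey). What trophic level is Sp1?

Sp4 is a producer → level 1.
Sp8 eats Sp4 (level 1); other prey at levels: Sp2 1, Sp11 1, Sp9 1 → level 2.
Sp7 eats Sp8 (level 2); other prey at levels: Sp4 1 → level 3.
Sp1 eats Sp7 → level 4.

Trophic level 4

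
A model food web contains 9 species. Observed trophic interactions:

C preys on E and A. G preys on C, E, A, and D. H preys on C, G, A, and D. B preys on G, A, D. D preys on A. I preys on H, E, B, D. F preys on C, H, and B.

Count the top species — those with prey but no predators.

Top species (has prey, but nothing eats it): I, F.
Count: 2.

2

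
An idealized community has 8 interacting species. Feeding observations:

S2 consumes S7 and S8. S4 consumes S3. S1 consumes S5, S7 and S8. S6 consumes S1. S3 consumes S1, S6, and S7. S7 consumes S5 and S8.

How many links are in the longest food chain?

One longest chain: S5 → S7 → S1 → S6 → S3 → S4.
It has 6 species and 5 links.

5 links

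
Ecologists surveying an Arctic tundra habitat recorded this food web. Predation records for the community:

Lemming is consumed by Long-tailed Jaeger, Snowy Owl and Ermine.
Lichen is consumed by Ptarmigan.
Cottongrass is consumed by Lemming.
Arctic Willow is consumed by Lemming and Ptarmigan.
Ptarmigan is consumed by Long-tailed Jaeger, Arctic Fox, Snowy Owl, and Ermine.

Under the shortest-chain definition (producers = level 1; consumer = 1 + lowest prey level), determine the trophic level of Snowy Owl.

Trophic level 3

Lichen is a producer → level 1.
Ptarmigan eats Lichen → level 2.
Snowy Owl eats Ptarmigan → level 3.
No prey of Snowy Owl is below level 2, so 3 is the minimum.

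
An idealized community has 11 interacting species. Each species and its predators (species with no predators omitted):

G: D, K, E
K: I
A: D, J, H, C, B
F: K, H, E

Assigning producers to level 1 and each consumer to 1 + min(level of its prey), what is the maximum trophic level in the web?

Producers (level 1): A, F, G.
Following each consumer down to its lowest-level prey: F → K → I (levels 1 through 3).
All prey of I (K 2) are at level 2 or above, so I is at level 1 + 2 = 3.
Every consumer has at least one prey at level 2 or below, so none exceeds level 3.

3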